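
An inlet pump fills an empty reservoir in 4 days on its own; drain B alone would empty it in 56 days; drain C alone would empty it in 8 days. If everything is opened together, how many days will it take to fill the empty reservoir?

Net rate = 1/4 − 1/56 − 1/8 = (14 − 1 − 7)/56 = 6/56 = 3/28 per day.
Filling time = 1 ÷ (3/28) = 28/3 days.

28/3 days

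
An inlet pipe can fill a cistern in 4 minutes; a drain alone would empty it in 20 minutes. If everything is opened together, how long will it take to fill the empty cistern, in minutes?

5 minutes

Net rate = 1/4 − 1/20 = (5 − 1)/20 = 4/20 = 1/5 per minute.
Filling time = 1 ÷ (1/5) = 5 minutes.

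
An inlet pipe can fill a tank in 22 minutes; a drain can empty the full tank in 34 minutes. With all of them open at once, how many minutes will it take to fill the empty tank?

187/3 minutes

Net rate = 1/22 − 1/34 = (17 − 11)/374 = 6/374 = 3/187 per minute.
Filling time = 1 ÷ (3/187) = 187/3 minutes.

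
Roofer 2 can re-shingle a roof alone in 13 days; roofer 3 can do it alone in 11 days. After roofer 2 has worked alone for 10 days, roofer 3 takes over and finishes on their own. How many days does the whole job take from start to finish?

163/13 days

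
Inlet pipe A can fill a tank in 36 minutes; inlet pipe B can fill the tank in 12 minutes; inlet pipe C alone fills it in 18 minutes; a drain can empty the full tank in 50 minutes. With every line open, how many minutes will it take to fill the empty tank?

75/11 minutes

Net rate = 1/36 + 1/12 + 1/18 − 1/50 = (25 + 75 + 50 − 18)/900 = 132/900 = 11/75 per minute.
Filling time = 1 ÷ (11/75) = 75/11 minutes.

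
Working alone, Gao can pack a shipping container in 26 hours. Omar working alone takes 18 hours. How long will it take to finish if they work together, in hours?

117/11 hours

With two workers the combined time is the product over the sum: 26·18/(26+18) = 468/44 = 117/11 hours.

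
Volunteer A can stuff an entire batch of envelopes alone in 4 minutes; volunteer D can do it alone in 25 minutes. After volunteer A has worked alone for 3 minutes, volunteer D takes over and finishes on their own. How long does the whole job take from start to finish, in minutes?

37/4 minutes

In 3 minutes volunteer A does 3/4 of the job, leaving 1/4.
Volunteer D works at 1/25 per minute, so finishing takes 1/4 ÷ 1/25 = 25/4 minutes.
Total time = 3 + 25/4 = 37/4 minutes.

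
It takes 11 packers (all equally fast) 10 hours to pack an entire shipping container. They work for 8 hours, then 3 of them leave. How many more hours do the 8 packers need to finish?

11/4 hours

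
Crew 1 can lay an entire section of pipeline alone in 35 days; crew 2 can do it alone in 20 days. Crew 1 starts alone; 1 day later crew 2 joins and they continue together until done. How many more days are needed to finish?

136/11 days

In 1 day crew 1 does 1/35 of the job, leaving 34/35.
Crew 1 and crew 2 together work at 11/140 per day, so finishing takes 34/35 ÷ 11/140 = 136/11 days.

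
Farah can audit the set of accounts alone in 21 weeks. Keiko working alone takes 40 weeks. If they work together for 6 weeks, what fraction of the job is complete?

61/140

Combined rate: 1/21 + 1/40 = (40 + 21)/840 = 61/840 per week.
In 6 weeks they complete 6·61/840 = 61/140 of the job.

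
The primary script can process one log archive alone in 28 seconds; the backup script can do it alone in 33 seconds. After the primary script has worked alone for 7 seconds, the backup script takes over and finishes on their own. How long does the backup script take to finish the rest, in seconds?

99/4 seconds

In 7 seconds the primary script does 7/28 = 1/4 of the job, leaving 3/4.
The backup script works at 1/33 per second, so finishing takes 3/4 ÷ 1/33 = 99/4 seconds.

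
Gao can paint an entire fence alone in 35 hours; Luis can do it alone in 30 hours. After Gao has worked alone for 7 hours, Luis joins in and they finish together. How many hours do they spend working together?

168/13 hours

In 7 hours Gao does 7/35 = 1/5 of the job, leaving 4/5.
Gao and Luis together work at 13/210 per hour, so finishing takes 4/5 ÷ 13/210 = 168/13 hours.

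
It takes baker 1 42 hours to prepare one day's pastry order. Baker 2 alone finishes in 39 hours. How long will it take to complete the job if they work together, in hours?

With two workers the combined time is the product over the sum: 42·39/(42+39) = 1638/81 = 182/9 hours.

182/9 hours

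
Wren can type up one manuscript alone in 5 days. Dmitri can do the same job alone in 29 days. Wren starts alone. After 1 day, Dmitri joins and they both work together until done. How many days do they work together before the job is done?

In the first 1 day Wren alone does 1/5 of the job, leaving 4/5.
Once everyone is working, combined rate: 1/5 + 1/29 = (29 + 5)/145 = 34/145 per day.
Remaining 4/5 at 34/145 per day takes 58/17 days.

58/17 days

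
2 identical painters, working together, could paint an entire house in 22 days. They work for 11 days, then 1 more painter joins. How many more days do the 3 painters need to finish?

22/3 days

One painter does 1/44 of the job per day.
After 11 days with 2 painters, 1/2 is done (1/2 left).
With 3 painters the rate is 3/44, so the rest takes 1/2 ÷ 3/44 = 22/3 days.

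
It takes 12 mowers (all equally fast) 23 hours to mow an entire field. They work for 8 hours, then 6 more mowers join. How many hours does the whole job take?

18 hours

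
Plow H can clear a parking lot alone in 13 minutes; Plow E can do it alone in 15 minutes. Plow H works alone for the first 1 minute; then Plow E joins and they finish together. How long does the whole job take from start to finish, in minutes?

52/7 minutes

In 1 minute Plow H does 1/13 of the job, leaving 12/13.
Plow H and Plow E together work at 28/195 per minute, so finishing takes 12/13 ÷ 28/195 = 45/7 minutes.
Total time = 1 + 45/7 = 52/7 minutes.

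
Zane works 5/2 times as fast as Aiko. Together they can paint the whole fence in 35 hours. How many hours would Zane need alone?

49 hours

Let Aiko's rate be r; then Zane's rate is (5/2)r, so together (5/2 + 1)r = (7/2)r = 1/35.
Thus r = 2/245 per hour.
Aiko alone: 245/2 hours; Zane alone: 49 hours.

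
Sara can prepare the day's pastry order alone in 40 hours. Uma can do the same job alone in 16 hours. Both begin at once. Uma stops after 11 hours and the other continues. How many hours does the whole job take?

25/2 hours

In the first 11 hours the combined rate is 7/80, so 77/80 of the job is done, leaving 3/80.
After Uma leaves the rate is 1/40 per hour; the remaining 3/80 takes 3/2 hours.
Total = 11 + 3/2 = 25/2 hours.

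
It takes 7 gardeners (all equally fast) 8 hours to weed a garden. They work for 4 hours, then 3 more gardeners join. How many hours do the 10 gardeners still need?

14/5 hours

One gardener does 1/56 of the job per hour.
After 4 hours with 7 gardeners, 1/2 is done (1/2 left).
With 10 gardeners the rate is 10/56 = 5/28, so the rest takes 1/2 ÷ 5/28 = 14/5 hours.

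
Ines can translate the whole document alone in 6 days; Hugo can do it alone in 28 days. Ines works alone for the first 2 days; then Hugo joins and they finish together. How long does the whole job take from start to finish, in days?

In 2 days Ines does 2/6 = 1/3 of the job, leaving 2/3.
Ines and Hugo together work at 17/84 per day, so finishing takes 2/3 ÷ 17/84 = 56/17 days.
Total time = 2 + 56/17 = 90/17 days.

90/17 days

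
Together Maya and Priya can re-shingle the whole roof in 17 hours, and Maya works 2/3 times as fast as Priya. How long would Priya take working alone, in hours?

85/3 hours

Let Priya's rate be r; then Maya's rate is (2/3)r, so together (2/3 + 1)r = (5/3)r = 1/17.
Thus r = 3/85 per hour.
Priya alone: 85/3 hours; Maya alone: 85/2 hours.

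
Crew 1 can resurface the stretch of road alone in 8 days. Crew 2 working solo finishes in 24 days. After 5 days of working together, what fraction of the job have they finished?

5/6

Combined rate: 1/8 + 1/24 = (3 + 1)/24 = 4/24 = 1/6 per day.
In 5 days they complete 5·1/6 = 5/6 of the job.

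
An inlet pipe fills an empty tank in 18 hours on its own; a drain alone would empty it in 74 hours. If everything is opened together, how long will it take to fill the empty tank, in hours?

Net rate = 1/18 − 1/74 = (37 − 9)/666 = 28/666 = 14/333 per hour.
Filling time = 1 ÷ (14/333) = 333/14 hours.

333/14 hours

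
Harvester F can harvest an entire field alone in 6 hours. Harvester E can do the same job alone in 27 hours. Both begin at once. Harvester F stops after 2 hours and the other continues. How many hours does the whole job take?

In the first 2 hours the combined rate is 11/54, so 11/27 of the job is done, leaving 16/27.
After harvester F leaves the rate is 1/27 per hour; the remaining 16/27 takes 16 hours.
Total = 2 + 16 = 18 hours.

18 hours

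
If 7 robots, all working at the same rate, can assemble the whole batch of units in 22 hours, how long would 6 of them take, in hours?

77/3 hours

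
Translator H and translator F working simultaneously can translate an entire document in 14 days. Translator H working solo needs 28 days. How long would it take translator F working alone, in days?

Combined rate is 1/14 per day.
Known contribution: 1/28 per day.
So translator F's rate is 1/14 − 1/28 = 1/28, meaning 28 days alone.

28 days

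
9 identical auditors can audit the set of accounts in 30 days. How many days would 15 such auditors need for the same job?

18 days

Total work is 9·30 = 270 auditor-days.
With 15 auditors: 270/15 = 18 days.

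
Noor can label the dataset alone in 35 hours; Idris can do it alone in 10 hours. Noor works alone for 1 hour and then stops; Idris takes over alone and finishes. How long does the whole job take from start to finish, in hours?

In 1 hour Noor does 1/35 of the job, leaving 34/35.
Idris works at 1/10 per hour, so finishing takes 34/35 ÷ 1/10 = 68/7 hours.
Total time = 1 + 68/7 = 75/7 hours.

75/7 hours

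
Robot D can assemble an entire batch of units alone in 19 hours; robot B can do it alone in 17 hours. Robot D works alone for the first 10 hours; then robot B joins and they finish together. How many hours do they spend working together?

17/4 hours

In 10 hours robot D does 10/19 of the job, leaving 9/19.
Robot D and robot B together work at 36/323 per hour, so finishing takes 9/19 ÷ 36/323 = 17/4 hours.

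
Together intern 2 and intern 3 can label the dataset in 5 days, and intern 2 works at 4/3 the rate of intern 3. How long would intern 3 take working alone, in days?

Let intern 3's rate be r; then intern 2's rate is (4/3)r, so together (4/3 + 1)r = (7/3)r = 1/5.
Thus r = 3/35 per day.
Intern 3 alone: 35/3 days; intern 2 alone: 35/4 days.

35/3 days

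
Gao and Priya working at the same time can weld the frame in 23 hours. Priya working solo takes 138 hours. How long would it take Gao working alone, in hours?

138/5 hours

Combined rate is 1/23 per hour.
Known contribution: 1/138 per hour.
So Gao's rate is 1/23 − 1/138 = 5/138, meaning 138/5 hours alone.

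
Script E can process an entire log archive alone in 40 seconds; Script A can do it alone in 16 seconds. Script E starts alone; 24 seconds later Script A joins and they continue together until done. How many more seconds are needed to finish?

32/7 seconds

In 24 seconds Script E does 24/40 = 3/5 of the job, leaving 2/5.
Script E and Script A together work at 7/80 per second, so finishing takes 2/5 ÷ 7/80 = 32/7 seconds.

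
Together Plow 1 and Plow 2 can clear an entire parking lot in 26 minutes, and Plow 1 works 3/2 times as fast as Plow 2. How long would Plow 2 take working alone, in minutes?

Let Plow 2's rate be r; then Plow 1's rate is (3/2)r, so together (3/2 + 1)r = (5/2)r = 1/26.
Thus r = 1/65 per minute.
Plow 2 alone: 65 minutes; Plow 1 alone: 130/3 minutes.

65 minutes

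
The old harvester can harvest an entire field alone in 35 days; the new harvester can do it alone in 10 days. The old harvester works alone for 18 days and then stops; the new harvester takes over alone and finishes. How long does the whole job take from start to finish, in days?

160/7 days

In 18 days the old harvester does 18/35 of the job, leaving 17/35.
The new harvester works at 1/10 per day, so finishing takes 17/35 ÷ 1/10 = 34/7 days.
Total time = 18 + 34/7 = 160/7 days.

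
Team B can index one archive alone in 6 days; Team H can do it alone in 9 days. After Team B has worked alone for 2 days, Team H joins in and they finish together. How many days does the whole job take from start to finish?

22/5 days

In 2 days Team B does 2/6 = 1/3 of the job, leaving 2/3.
Team B and Team H together work at 5/18 per day, so finishing takes 2/3 ÷ 5/18 = 12/5 days.
Total time = 2 + 12/5 = 22/5 days.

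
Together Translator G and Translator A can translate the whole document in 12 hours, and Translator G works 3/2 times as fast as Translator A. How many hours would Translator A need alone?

30 hours

Let Translator A's rate be r; then Translator G's rate is (3/2)r, so together (3/2 + 1)r = (5/2)r = 1/12.
Thus r = 1/30 per hour.
Translator A alone: 30 hours; Translator G alone: 20 hours.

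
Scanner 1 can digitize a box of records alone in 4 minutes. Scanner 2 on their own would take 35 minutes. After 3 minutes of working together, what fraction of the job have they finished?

Combined rate: 1/4 + 1/35 = (35 + 4)/140 = 39/140 per minute.
In 3 minutes they complete 3·39/140 = 117/140 of the job.

117/140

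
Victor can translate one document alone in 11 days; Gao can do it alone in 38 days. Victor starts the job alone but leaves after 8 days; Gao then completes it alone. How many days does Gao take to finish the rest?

114/11 days

In 8 days Victor does 8/11 of the job, leaving 3/11.
Gao works at 1/38 per day, so finishing takes 3/11 ÷ 1/38 = 114/11 days.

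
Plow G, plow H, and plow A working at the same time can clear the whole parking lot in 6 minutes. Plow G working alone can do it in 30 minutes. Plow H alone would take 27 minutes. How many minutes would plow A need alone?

Combined rate is 1/6 per minute.
Known contribution: 1/30 + 1/27 = (9 + 10)/270 = 19/270 per minute.
So plow A's rate is 1/6 − 19/270 = 13/135, meaning 135/13 minutes alone.

135/13 minutes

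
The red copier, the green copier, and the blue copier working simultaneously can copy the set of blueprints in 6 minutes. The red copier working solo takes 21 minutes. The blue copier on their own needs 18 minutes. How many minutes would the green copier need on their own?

Combined rate is 1/6 per minute.
Known contribution: 1/21 + 1/18 = (6 + 7)/126 = 13/126 per minute.
So the green copier's rate is 1/6 − 13/126 = 4/63, meaning 63/4 minutes alone.

63/4 minutes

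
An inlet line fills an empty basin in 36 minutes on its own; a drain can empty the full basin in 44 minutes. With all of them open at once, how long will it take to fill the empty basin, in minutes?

198 minutes

Net rate = 1/36 − 1/44 = (11 − 9)/396 = 2/396 = 1/198 per minute.
Filling time = 1 ÷ (1/198) = 198 minutes.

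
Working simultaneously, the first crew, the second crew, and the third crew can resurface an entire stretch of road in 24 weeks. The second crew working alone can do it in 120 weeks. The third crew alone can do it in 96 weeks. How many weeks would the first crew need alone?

Combined rate is 1/24 per week.
Known contribution: 1/120 + 1/96 = (4 + 5)/480 = 9/480 = 3/160 per week.
So the first crew's rate is 1/24 − 3/160 = 11/480, meaning 480/11 weeks alone.

480/11 weeks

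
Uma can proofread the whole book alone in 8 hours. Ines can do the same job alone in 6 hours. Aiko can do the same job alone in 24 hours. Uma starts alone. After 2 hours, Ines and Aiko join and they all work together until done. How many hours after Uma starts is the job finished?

17/4 hours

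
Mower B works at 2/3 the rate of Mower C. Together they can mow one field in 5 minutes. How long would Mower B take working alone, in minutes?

25/2 minutes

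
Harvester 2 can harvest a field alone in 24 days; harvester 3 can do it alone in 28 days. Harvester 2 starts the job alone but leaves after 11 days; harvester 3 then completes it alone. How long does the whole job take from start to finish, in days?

In 11 days harvester 2 does 11/24 of the job, leaving 13/24.
Harvester 3 works at 1/28 per day, so finishing takes 13/24 ÷ 1/28 = 91/6 days.
Total time = 11 + 91/6 = 157/6 days.

157/6 days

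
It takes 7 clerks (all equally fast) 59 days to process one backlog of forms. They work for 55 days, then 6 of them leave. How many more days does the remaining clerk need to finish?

28 days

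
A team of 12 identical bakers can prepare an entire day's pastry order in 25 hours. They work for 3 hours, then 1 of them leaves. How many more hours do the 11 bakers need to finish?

One baker does 1/300 of the job per hour.
After 3 hours with 12 bakers, 3/25 is done (22/25 left).
With 11 bakers the rate is 11/300, so the rest takes 22/25 ÷ 11/300 = 24 hours.

24 hours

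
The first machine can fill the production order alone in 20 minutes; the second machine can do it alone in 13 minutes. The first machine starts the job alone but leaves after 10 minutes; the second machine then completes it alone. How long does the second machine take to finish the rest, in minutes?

13/2 minutes

In 10 minutes the first machine does 10/20 = 1/2 of the job, leaving 1/2.
The second machine works at 1/13 per minute, so finishing takes 1/2 ÷ 1/13 = 13/2 minutes.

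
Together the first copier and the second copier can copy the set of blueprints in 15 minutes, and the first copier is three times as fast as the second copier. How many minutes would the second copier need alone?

60 minutes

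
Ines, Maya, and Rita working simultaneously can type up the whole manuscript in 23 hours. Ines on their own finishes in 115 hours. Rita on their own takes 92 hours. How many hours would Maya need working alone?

Combined rate is 1/23 per hour.
Known contribution: 1/115 + 1/92 = (4 + 5)/460 = 9/460 per hour.
So Maya's rate is 1/23 − 9/460 = 11/460, meaning 460/11 hours alone.

460/11 hours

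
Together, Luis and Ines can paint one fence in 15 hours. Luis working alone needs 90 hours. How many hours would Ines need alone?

18 hours

Combined rate is 1/15 per hour.
Known contribution: 1/90 per hour.
So Ines's rate is 1/15 − 1/90 = 1/18, meaning 18 hours alone.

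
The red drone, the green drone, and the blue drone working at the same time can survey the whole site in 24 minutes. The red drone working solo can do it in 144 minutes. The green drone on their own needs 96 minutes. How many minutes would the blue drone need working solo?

Combined rate is 1/24 per minute.
Known contribution: 1/144 + 1/96 = (2 + 3)/288 = 5/288 per minute.
So the blue drone's rate is 1/24 − 5/288 = 7/288, meaning 288/7 minutes alone.

288/7 minutes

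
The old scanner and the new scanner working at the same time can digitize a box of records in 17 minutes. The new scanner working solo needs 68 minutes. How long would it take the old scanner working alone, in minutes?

68/3 minutes

Combined rate is 1/17 per minute.
Known contribution: 1/68 per minute.
So the old scanner's rate is 1/17 − 1/68 = 3/68, meaning 68/3 minutes alone.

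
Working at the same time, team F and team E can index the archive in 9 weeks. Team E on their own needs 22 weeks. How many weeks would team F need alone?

Combined rate is 1/9 per week.
Known contribution: 1/22 per week.
So team F's rate is 1/9 − 1/22 = 13/198, meaning 198/13 weeks alone.

198/13 weeks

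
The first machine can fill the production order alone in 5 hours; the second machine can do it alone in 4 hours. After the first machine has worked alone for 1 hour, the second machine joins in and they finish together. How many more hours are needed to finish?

In 1 hour the first machine does 1/5 of the job, leaving 4/5.
The first machine and the second machine together work at 9/20 per hour, so finishing takes 4/5 ÷ 9/20 = 16/9 hours.

16/9 hours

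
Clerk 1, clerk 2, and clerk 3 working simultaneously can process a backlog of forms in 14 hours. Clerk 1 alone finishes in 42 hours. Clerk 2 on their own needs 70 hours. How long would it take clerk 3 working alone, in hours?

Combined rate is 1/14 per hour.
Known contribution: 1/42 + 1/70 = (5 + 3)/210 = 8/210 = 4/105 per hour.
So clerk 3's rate is 1/14 − 4/105 = 1/30, meaning 30 hours alone.

30 hours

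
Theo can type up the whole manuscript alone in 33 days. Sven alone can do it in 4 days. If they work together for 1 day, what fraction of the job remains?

Combined rate: 1/33 + 1/4 = (4 + 33)/132 = 37/132 per day.
In 1 day they complete 1·37/132 = 37/132 of the job.
So 95/132 remains.

95/132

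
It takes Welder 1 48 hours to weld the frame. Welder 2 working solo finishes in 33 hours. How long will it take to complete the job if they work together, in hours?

Combined rate: 1/48 + 1/33 = (11 + 16)/528 = 27/528 = 9/176 per hour.
Time = 1 ÷ (9/176) = 176/9 hours.

176/9 hours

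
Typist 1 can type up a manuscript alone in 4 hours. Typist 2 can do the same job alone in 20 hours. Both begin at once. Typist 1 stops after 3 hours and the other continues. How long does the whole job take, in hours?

5 hours

In the first 3 hours the combined rate is 3/10, so 9/10 of the job is done, leaving 1/10.
After typist 1 leaves the rate is 1/20 per hour; the remaining 1/10 takes 2 hours.
Total = 3 + 2 = 5 hours.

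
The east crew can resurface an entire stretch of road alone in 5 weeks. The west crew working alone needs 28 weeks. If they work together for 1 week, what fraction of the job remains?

Combined rate: 1/5 + 1/28 = (28 + 5)/140 = 33/140 per week.
In 1 week they complete 1·33/140 = 33/140 of the job.
So 107/140 remains.

107/140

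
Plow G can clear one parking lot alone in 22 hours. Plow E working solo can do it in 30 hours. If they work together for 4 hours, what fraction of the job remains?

Combined rate: 1/22 + 1/30 = (15 + 11)/330 = 26/330 = 13/165 per hour.
In 4 hours they complete 4·13/165 = 52/165 of the job.
So 113/165 remains.

113/165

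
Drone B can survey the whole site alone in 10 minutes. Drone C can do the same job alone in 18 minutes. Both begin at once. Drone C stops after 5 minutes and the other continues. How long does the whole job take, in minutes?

In the first 5 minutes the combined rate is 7/45, so 7/9 of the job is done, leaving 2/9.
After drone C leaves the rate is 1/10 per minute; the remaining 2/9 takes 20/9 minutes.
Total = 5 + 20/9 = 65/9 minutes.

65/9 minutes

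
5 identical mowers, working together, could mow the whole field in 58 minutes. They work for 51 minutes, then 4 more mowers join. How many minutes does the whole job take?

One mower does 1/290 of the job per minute.
After 51 minutes with 5 mowers, 51/58 is done (7/58 left).
With 9 mowers the rate is 9/290, so the rest takes 7/58 ÷ 9/290 = 35/9 minutes.
Total = 51 + 35/9 = 494/9 minutes.

494/9 minutes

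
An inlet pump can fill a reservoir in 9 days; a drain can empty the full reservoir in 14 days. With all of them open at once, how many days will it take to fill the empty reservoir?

126/5 days

Net rate = 1/9 − 1/14 = (14 − 9)/126 = 5/126 per day.
Filling time = 1 ÷ (5/126) = 126/5 days.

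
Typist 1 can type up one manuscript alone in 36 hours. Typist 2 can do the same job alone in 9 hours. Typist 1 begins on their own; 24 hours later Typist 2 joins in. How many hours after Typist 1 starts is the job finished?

In the first 24 hours Typist 1 alone does 24/36 = 2/3 of the job, leaving 1/3.
Once everyone is working, combined rate: 1/36 + 1/9 = (1 + 4)/36 = 5/36 per hour.
Remaining 1/3 at 5/36 per hour takes 12/5 hours.
Total from the start = 24 + 12/5 = 132/5 hours.

132/5 hours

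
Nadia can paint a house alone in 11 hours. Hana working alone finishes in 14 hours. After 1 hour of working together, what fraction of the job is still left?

129/154

Combined rate: 1/11 + 1/14 = (14 + 11)/154 = 25/154 per hour.
In 1 hour they complete 1·25/154 = 25/154 of the job.
So 129/154 remains.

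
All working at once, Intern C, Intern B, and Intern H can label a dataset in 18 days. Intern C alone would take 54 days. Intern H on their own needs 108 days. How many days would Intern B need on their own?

36 days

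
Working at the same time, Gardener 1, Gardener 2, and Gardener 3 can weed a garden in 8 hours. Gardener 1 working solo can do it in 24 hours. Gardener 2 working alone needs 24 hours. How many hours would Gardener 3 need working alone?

24 hours

Combined rate is 1/8 per hour.
Known contribution: 1/24 + 1/24 = (1 + 1)/24 = 2/24 = 1/12 per hour.
So Gardener 3's rate is 1/8 − 1/12 = 1/24, meaning 24 hours alone.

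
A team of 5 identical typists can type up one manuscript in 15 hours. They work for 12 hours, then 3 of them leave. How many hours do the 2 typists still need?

15/2 hours

One typist does 1/75 of the job per hour.
After 12 hours with 5 typists, 4/5 is done (1/5 left).
With 2 typists the rate is 2/75, so the rest takes 1/5 ÷ 2/75 = 15/2 hours.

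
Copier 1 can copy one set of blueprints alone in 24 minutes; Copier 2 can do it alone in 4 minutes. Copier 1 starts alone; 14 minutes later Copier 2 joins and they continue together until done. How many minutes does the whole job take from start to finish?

108/7 minutes

In 14 minutes Copier 1 does 14/24 = 7/12 of the job, leaving 5/12.
Copier 1 and Copier 2 together work at 7/24 per minute, so finishing takes 5/12 ÷ 7/24 = 10/7 minutes.
Total time = 14 + 10/7 = 108/7 minutes.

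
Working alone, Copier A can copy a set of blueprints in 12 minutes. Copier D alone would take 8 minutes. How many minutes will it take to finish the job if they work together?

24/5 minutes

Combined rate: 1/12 + 1/8 = (2 + 3)/24 = 5/24 per minute.
Time = 1 ÷ (5/24) = 24/5 minutes.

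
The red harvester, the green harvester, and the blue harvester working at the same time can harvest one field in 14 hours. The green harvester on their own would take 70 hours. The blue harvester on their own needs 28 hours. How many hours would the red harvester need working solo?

140/3 hours

Combined rate is 1/14 per hour.
Known contribution: 1/70 + 1/28 = (2 + 5)/140 = 7/140 = 1/20 per hour.
So the red harvester's rate is 1/14 − 1/20 = 3/140, meaning 140/3 hours alone.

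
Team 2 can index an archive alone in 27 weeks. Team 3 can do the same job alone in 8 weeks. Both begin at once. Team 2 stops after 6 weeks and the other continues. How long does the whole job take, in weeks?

56/9 weeks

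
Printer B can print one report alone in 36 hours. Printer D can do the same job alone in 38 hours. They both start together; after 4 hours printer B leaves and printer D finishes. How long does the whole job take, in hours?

304/9 hours

In the first 4 hours the combined rate is 37/684, so 37/171 of the job is done, leaving 134/171.
After printer B leaves the rate is 1/38 per hour; the remaining 134/171 takes 268/9 hours.
Total = 4 + 268/9 = 304/9 hours.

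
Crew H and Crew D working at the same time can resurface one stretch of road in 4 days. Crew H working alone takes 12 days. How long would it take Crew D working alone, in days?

6 days

Combined rate is 1/4 per day.
Known contribution: 1/12 per day.
So Crew D's rate is 1/4 − 1/12 = 1/6, meaning 6 days alone.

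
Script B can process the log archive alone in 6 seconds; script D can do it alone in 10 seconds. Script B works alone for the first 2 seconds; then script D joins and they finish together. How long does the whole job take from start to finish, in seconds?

9/2 seconds

In 2 seconds script B does 2/6 = 1/3 of the job, leaving 2/3.
Script B and script D together work at 4/15 per second, so finishing takes 2/3 ÷ 4/15 = 5/2 seconds.
Total time = 2 + 5/2 = 9/2 seconds.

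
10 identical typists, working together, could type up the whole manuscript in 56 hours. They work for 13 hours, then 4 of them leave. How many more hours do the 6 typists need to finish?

One typist does 1/560 of the job per hour.
After 13 hours with 10 typists, 13/56 is done (43/56 left).
With 6 typists the rate is 6/560 = 3/280, so the rest takes 43/56 ÷ 3/280 = 215/3 hours.

215/3 hours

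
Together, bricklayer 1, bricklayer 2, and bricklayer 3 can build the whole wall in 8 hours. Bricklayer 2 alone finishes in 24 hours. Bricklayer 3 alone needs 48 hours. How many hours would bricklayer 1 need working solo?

16 hours

Combined rate is 1/8 per hour.
Known contribution: 1/24 + 1/48 = (2 + 1)/48 = 3/48 = 1/16 per hour.
So bricklayer 1's rate is 1/8 − 1/16 = 1/16, meaning 16 hours alone.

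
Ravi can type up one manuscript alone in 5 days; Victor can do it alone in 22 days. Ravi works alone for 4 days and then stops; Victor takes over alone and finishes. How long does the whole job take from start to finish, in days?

42/5 days

In 4 days Ravi does 4/5 of the job, leaving 1/5.
Victor works at 1/22 per day, so finishing takes 1/5 ÷ 1/22 = 22/5 days.
Total time = 4 + 22/5 = 42/5 days.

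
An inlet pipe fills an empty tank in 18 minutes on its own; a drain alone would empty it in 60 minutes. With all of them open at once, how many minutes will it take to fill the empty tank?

Net rate = 1/18 − 1/60 = (10 − 3)/180 = 7/180 per minute.
Filling time = 1 ÷ (7/180) = 180/7 minutes.

180/7 minutes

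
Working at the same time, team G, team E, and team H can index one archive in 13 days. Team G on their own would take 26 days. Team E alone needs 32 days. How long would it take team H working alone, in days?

Combined rate is 1/13 per day.
Known contribution: 1/26 + 1/32 = (16 + 13)/416 = 29/416 per day.
So team H's rate is 1/13 − 29/416 = 3/416, meaning 416/3 days alone.

416/3 days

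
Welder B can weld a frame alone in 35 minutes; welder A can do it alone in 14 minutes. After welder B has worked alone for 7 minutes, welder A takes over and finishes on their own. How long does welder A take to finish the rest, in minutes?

In 7 minutes welder B does 7/35 = 1/5 of the job, leaving 4/5.
Welder A works at 1/14 per minute, so finishing takes 4/5 ÷ 1/14 = 56/5 minutes.

56/5 minutes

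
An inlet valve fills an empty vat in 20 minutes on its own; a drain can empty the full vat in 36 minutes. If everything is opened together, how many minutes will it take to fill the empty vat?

45 minutes

Net rate = 1/20 − 1/36 = (9 − 5)/180 = 4/180 = 1/45 per minute.
Filling time = 1 ÷ (1/45) = 45 minutes.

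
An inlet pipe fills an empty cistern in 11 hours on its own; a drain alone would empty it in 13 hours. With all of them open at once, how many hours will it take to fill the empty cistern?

Net rate = 1/11 − 1/13 = (13 − 11)/143 = 2/143 per hour.
Filling time = 1 ÷ (2/143) = 143/2 hours.

143/2 hours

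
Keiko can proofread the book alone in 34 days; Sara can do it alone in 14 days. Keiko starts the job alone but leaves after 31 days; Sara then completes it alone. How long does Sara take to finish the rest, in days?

In 31 days Keiko does 31/34 of the job, leaving 3/34.
Sara works at 1/14 per day, so finishing takes 3/34 ÷ 1/14 = 21/17 days.

21/17 days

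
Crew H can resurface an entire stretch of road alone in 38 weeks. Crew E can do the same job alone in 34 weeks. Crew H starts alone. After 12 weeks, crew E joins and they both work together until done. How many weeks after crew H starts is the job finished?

In the first 12 weeks crew H alone does 12/38 = 6/19 of the job, leaving 13/19.
Once everyone is working, combined rate: 1/38 + 1/34 = (17 + 19)/646 = 36/646 = 18/323 per week.
Remaining 13/19 at 18/323 per week takes 221/18 weeks.
Total from the start = 12 + 221/18 = 437/18 weeks.

437/18 weeks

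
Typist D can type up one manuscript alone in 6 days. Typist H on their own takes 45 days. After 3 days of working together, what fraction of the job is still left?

13/30

Combined rate: 1/6 + 1/45 = (15 + 2)/90 = 17/90 per day.
In 3 days they complete 3·17/90 = 17/30 of the job.
So 13/30 remains.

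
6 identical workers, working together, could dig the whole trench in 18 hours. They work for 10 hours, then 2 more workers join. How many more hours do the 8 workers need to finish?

6 hours

One worker does 1/108 of the job per hour.
After 10 hours with 6 workers, 5/9 is done (4/9 left).
With 8 workers the rate is 8/108 = 2/27, so the rest takes 4/9 ÷ 2/27 = 6 hours.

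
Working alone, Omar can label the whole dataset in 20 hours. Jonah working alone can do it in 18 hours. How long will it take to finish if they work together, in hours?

180/19 hours

With two workers the combined time is the product over the sum: 20·18/(20+18) = 360/38 = 180/19 hours.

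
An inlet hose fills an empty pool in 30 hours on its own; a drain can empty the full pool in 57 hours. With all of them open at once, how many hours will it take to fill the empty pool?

190/3 hours

Net rate = 1/30 − 1/57 = (19 − 10)/570 = 9/570 = 3/190 per hour.
Filling time = 1 ÷ (3/190) = 190/3 hours.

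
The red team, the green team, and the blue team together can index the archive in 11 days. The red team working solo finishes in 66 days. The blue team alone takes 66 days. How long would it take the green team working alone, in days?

Combined rate is 1/11 per day.
Known contribution: 1/66 + 1/66 = (1 + 1)/66 = 2/66 = 1/33 per day.
So the green team's rate is 1/11 − 1/33 = 2/33, meaning 33/2 days alone.

33/2 days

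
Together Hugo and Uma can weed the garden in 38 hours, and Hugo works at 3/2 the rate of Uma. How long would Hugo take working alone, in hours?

Let Uma's rate be r; then Hugo's rate is (3/2)r, so together (3/2 + 1)r = (5/2)r = 1/38.
Thus r = 1/95 per hour.
Uma alone: 95 hours; Hugo alone: 190/3 hours.

190/3 hours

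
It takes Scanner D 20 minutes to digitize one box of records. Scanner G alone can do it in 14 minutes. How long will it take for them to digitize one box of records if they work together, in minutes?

Combined rate: 1/20 + 1/14 = (7 + 10)/140 = 17/140 per minute.
Time = 1 ÷ (17/140) = 140/17 minutes.

140/17 minutes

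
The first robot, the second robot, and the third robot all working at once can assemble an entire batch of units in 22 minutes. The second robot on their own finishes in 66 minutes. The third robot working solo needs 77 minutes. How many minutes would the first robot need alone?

231/4 minutes

Combined rate is 1/22 per minute.
Known contribution: 1/66 + 1/77 = (7 + 6)/462 = 13/462 per minute.
So the first robot's rate is 1/22 − 13/462 = 4/231, meaning 231/4 minutes alone.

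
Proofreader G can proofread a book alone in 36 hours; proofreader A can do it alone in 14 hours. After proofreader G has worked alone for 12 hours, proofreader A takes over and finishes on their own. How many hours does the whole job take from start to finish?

In 12 hours proofreader G does 12/36 = 1/3 of the job, leaving 2/3.
Proofreader A works at 1/14 per hour, so finishing takes 2/3 ÷ 1/14 = 28/3 hours.
Total time = 12 + 28/3 = 64/3 hours.

64/3 hours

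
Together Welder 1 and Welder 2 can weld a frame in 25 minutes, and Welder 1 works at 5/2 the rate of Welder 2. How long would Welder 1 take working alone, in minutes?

Let Welder 2's rate be r; then Welder 1's rate is (5/2)r, so together (5/2 + 1)r = (7/2)r = 1/25.
Thus r = 2/175 per minute.
Welder 2 alone: 175/2 minutes; Welder 1 alone: 35 minutes.

35 minutes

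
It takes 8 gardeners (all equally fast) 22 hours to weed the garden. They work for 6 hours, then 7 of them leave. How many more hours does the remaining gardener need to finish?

128 hours

One gardener does 1/176 of the job per hour.
After 6 hours with 8 gardeners, 3/11 is done (8/11 left).
With 1 gardener the rate is 1/176, so the rest takes 8/11 ÷ 1/176 = 128 hours.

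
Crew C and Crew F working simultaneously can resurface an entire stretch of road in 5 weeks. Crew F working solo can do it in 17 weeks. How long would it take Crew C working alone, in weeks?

85/12 weeks

Combined rate is 1/5 per week.
Known contribution: 1/17 per week.
So Crew C's rate is 1/5 − 1/17 = 12/85, meaning 85/12 weeks alone.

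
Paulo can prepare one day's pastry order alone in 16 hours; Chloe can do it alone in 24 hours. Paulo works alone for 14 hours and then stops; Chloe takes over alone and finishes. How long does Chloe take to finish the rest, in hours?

3 hours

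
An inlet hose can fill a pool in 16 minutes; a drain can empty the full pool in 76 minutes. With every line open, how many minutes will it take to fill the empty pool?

Net rate = 1/16 − 1/76 = (19 − 4)/304 = 15/304 per minute.
Filling time = 1 ÷ (15/304) = 304/15 minutes.

304/15 minutes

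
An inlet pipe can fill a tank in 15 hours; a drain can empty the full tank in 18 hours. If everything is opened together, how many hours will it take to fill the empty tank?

90 hours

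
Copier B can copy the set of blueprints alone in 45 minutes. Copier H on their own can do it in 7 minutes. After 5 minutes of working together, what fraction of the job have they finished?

Combined rate: 1/45 + 1/7 = (7 + 45)/315 = 52/315 per minute.
In 5 minutes they complete 5·52/315 = 52/63 of the job.

52/63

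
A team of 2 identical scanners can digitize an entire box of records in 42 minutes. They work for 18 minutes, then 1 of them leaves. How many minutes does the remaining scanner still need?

One scanner does 1/84 of the job per minute.
After 18 minutes with 2 scanners, 3/7 is done (4/7 left).
With 1 scanner the rate is 1/84, so the rest takes 4/7 ÷ 1/84 = 48 minutes.

48 minutes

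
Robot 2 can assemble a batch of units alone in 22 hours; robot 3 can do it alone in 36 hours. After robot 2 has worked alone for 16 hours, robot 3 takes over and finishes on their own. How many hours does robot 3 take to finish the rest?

In 16 hours robot 2 does 16/22 = 8/11 of the job, leaving 3/11.
Robot 3 works at 1/36 per hour, so finishing takes 3/11 ÷ 1/36 = 108/11 hours.

108/11 hours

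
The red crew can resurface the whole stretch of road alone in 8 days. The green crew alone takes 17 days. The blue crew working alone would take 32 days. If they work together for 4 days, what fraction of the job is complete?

117/136

Combined rate: 1/8 + 1/17 + 1/32 = (68 + 32 + 17)/544 = 117/544 per day.
In 4 days they complete 4·117/544 = 117/136 of the job.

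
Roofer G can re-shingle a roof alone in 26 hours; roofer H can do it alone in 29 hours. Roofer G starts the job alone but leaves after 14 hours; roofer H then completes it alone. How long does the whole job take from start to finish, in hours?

In 14 hours roofer G does 14/26 = 7/13 of the job, leaving 6/13.
Roofer H works at 1/29 per hour, so finishing takes 6/13 ÷ 1/29 = 174/13 hours.
Total time = 14 + 174/13 = 356/13 hours.

356/13 hours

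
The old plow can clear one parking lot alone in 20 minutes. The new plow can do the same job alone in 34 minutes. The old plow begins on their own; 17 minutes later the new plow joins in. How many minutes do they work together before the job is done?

In the first 17 minutes the old plow alone does 17/20 of the job, leaving 3/20.
Once everyone is working, combined rate: 1/20 + 1/34 = (17 + 10)/340 = 27/340 per minute.
Remaining 3/20 at 27/340 per minute takes 17/9 minutes.

17/9 minutes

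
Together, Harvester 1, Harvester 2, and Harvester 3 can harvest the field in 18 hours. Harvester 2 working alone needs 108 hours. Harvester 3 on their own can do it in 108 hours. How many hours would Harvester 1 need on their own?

27 hours

Combined rate is 1/18 per hour.
Known contribution: 1/108 + 1/108 = (1 + 1)/108 = 2/108 = 1/54 per hour.
So Harvester 1's rate is 1/18 − 1/54 = 1/27, meaning 27 hours alone.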